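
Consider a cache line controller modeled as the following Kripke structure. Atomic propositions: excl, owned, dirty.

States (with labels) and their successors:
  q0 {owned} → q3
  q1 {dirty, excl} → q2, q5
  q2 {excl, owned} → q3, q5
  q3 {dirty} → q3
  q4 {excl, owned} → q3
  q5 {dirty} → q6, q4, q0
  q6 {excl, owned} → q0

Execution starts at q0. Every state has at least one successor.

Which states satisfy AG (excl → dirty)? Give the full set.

{q0, q3}

States satisfying excl → dirty: {q0, q1, q3, q5}.
States satisfying AG (excl → dirty): {q0, q3}.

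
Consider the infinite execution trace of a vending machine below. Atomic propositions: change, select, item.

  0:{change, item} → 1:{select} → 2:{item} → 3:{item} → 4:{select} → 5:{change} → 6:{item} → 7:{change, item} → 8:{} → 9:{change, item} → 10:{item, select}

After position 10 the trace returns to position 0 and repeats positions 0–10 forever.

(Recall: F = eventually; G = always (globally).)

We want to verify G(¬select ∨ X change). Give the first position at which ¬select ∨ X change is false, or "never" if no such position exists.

1

Check ¬select ∨ X change at each position in order: 0 ✓.
At position 1 the labels are {select} and the next position 2 has {item}, so ¬select ∨ X change is false there. This is the first violation.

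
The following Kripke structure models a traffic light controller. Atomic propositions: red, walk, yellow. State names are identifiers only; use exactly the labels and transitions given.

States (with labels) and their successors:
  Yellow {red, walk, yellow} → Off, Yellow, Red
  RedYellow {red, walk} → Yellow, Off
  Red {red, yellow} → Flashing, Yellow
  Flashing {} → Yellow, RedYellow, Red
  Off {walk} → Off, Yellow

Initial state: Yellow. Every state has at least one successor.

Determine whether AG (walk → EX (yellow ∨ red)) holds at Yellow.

Yes

States satisfying walk → EX (yellow ∨ red): {Yellow, RedYellow, Red, Flashing, Off}.
States satisfying AG (walk → EX (yellow ∨ red)): {Yellow, RedYellow, Red, Flashing, Off}.
Every state reachable from Yellow satisfies walk → EX (yellow ∨ red).
Yellow ∈ Sat(AG (walk → EX (yellow ∨ red))).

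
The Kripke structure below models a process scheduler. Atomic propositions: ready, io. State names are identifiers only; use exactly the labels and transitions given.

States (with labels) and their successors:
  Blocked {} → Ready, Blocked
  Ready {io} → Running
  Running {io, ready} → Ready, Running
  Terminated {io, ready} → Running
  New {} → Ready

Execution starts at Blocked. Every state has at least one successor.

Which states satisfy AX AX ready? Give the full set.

States satisfying AX ready: {Ready, Terminated}.
States satisfying AX AX ready: {New}.

{New}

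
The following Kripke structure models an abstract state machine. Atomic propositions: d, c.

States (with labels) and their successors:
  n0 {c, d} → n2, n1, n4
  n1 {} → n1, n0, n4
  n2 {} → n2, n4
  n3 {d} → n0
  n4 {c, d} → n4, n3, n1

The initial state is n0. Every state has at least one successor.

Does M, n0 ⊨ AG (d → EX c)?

Satisfied

States satisfying d → EX c: {n0, n1, n2, n3, n4}.
States satisfying AG (d → EX c): {n0, n1, n2, n3, n4}.
Every state reachable from n0 satisfies d → EX c.
n0 ∈ Sat(AG (d → EX c)).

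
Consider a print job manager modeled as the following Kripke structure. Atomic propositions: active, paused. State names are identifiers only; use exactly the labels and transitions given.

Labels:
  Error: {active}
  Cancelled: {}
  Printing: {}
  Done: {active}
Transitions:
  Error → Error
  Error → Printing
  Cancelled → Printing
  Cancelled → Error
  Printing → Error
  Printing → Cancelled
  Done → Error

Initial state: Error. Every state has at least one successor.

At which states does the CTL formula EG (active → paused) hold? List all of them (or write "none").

States satisfying active → paused: {Cancelled, Printing}.
States satisfying EG (active → paused): {Cancelled, Printing}.

{Cancelled, Printing}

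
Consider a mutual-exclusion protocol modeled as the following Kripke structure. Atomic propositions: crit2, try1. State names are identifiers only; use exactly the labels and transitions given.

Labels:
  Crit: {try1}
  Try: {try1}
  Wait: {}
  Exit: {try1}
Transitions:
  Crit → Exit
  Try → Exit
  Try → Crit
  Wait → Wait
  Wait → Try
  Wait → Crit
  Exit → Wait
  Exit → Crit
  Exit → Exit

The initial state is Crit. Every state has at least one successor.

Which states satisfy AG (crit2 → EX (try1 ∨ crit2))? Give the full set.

States satisfying crit2 → EX (try1 ∨ crit2): {Crit, Try, Wait, Exit}.
States satisfying AG (crit2 → EX (try1 ∨ crit2)): {Crit, Try, Wait, Exit}.

{Crit, Try, Wait, Exit}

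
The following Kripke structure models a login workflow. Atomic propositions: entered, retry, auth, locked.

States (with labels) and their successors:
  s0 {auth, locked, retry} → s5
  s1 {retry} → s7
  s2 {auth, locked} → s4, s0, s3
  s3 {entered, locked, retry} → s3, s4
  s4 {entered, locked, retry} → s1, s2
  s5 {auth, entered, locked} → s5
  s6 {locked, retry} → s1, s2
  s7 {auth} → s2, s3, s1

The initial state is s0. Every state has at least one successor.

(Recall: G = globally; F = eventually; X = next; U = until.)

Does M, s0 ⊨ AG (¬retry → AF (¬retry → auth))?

Holds

States satisfying ¬retry → AF (¬retry → auth): {s0, s1, s2, s3, s4, s5, s6, s7}.
States satisfying AG (¬retry → AF (¬retry → auth)): {s0, s1, s2, s3, s4, s5, s6, s7}.
Every state reachable from s0 satisfies ¬retry → AF (¬retry → auth).
s0 ∈ Sat(AG (¬retry → AF (¬retry → auth))).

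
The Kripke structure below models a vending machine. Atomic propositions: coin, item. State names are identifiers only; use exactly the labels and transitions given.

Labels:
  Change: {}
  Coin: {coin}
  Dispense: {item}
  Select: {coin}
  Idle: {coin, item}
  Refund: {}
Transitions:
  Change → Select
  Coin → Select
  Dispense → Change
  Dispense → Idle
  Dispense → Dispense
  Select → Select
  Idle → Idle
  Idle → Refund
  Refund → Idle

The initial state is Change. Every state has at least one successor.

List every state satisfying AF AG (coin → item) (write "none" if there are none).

States satisfying AG (coin → item): {Idle, Refund}.
States satisfying AF AG (coin → item): {Idle, Refund}.

{Idle, Refund}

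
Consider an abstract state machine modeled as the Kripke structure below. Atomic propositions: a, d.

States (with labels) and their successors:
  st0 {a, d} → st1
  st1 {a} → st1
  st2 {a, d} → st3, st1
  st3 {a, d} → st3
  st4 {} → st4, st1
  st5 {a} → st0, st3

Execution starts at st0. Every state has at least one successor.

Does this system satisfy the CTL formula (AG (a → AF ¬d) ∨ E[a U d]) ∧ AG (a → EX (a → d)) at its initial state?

States satisfying a → AF ¬d: {st0, st1, st4, st5}.
States satisfying AG (a → AF ¬d): {st0, st1, st4}.
States satisfying a: {st0, st1, st2, st3, st5}.
States satisfying d: {st0, st2, st3}.
States satisfying E[a U d]: {st0, st2, st3, st5}.
States satisfying AG (a → AF ¬d) ∨ E[a U d]: {st0, st1, st2, st3, st4, st5}.
States satisfying a → EX (a → d): {st2, st3, st4, st5}.
States satisfying AG (a → EX (a → d)): {st3}.
States satisfying (AG (a → AF ¬d) ∨ E[a U d]) ∧ AG (a → EX (a → d)): {st3}.
st0 ∉ Sat((AG (a → AF ¬d) ∨ E[a U d]) ∧ AG (a → EX (a → d))).

Does not hold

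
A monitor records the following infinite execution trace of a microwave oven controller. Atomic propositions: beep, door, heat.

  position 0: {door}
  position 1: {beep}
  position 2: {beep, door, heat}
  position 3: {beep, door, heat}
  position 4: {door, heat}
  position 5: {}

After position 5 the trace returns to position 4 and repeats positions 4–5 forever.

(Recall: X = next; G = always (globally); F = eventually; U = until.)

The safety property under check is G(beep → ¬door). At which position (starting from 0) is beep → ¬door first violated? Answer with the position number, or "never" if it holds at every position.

2

Check beep → ¬door at each position in order: 0 ✓, 1 ✓.
At position 2 the labels are {beep, door, heat}, so beep → ¬door is false there. This is the first violation.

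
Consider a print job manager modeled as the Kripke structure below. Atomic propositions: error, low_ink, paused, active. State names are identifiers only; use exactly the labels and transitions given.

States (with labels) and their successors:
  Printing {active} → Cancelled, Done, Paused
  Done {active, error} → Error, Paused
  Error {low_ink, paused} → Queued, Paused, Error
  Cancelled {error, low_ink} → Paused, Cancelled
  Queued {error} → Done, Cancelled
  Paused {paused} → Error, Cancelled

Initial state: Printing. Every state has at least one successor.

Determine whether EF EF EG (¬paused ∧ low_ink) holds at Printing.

States satisfying EF EG (¬paused ∧ low_ink): {Printing, Done, Error, Cancelled, Queued, Paused}.
States satisfying EF EF EG (¬paused ∧ low_ink): {Printing, Done, Error, Cancelled, Queued, Paused}.
Some path from Printing reaches a state where EF EG (¬paused ∧ low_ink) holds.
Printing ∈ Sat(EF EF EG (¬paused ∧ low_ink)).

Yes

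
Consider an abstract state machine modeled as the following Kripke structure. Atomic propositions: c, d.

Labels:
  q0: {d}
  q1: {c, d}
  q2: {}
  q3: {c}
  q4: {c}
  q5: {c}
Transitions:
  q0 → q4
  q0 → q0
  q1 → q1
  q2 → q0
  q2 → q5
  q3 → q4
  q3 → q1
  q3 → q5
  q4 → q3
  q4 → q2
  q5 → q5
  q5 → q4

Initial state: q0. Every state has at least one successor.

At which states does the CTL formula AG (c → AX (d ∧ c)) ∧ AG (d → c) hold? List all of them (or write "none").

{q1}

States satisfying c → AX (d ∧ c): {q0, q1, q2}.
States satisfying AG (c → AX (d ∧ c)): {q1}.
States satisfying d → c: {q1, q2, q3, q4, q5}.
States satisfying AG (d → c): {q1}.
States satisfying AG (c → AX (d ∧ c)) ∧ AG (d → c): {q1}.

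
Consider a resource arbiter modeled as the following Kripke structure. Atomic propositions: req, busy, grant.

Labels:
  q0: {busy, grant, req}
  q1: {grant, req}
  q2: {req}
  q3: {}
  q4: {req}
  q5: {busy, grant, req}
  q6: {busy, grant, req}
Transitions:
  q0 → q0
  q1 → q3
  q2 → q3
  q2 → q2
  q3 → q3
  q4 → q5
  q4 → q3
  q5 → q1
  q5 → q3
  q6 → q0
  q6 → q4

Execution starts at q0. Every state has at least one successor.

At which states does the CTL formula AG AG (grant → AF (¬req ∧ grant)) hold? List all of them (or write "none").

{q2, q3}

States satisfying AG (grant → AF (¬req ∧ grant)): {q2, q3}.
States satisfying AG AG (grant → AF (¬req ∧ grant)): {q2, q3}.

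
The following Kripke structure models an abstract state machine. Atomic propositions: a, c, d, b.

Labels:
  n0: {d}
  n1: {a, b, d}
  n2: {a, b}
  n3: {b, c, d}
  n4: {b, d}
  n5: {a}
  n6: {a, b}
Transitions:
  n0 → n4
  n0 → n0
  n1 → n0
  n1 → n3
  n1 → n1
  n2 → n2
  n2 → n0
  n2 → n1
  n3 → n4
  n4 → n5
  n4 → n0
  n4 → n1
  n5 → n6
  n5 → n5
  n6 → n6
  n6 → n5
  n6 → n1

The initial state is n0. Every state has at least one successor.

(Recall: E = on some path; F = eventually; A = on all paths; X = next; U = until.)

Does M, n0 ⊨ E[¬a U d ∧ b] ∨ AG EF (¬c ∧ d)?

States satisfying ¬a: {n0, n3, n4}.
States satisfying d ∧ b: {n1, n3, n4}.
States satisfying E[¬a U d ∧ b]: {n0, n1, n3, n4}.
States satisfying EF (¬c ∧ d): {n0, n1, n2, n3, n4, n5, n6}.
States satisfying AG EF (¬c ∧ d): {n0, n1, n2, n3, n4, n5, n6}.
States satisfying E[¬a U d ∧ b] ∨ AG EF (¬c ∧ d): {n0, n1, n2, n3, n4, n5, n6}.
n0 ∈ Sat(E[¬a U d ∧ b] ∨ AG EF (¬c ∧ d)).

Holds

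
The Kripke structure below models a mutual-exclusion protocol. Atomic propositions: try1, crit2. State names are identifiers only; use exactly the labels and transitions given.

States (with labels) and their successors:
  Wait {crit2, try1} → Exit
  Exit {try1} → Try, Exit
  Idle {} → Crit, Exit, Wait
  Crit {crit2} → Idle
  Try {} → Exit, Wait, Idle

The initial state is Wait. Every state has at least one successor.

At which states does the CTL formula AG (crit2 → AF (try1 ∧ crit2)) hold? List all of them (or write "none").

none

States satisfying crit2 → AF (try1 ∧ crit2): {Wait, Exit, Idle, Try}.
States satisfying AG (crit2 → AF (try1 ∧ crit2)): ∅.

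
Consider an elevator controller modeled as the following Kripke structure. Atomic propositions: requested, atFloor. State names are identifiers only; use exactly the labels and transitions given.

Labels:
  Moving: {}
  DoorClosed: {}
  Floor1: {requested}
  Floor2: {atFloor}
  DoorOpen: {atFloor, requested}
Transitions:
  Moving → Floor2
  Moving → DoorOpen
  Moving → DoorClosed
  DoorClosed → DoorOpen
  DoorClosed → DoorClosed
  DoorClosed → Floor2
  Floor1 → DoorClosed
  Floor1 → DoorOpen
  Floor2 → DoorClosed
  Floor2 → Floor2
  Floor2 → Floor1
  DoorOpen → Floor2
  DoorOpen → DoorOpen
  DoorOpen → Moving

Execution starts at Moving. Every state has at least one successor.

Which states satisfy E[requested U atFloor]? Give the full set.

States satisfying requested: {Floor1, DoorOpen}.
States satisfying atFloor: {Floor2, DoorOpen}.
States satisfying E[requested U atFloor]: {Floor1, Floor2, DoorOpen}.

{Floor1, Floor2, DoorOpen}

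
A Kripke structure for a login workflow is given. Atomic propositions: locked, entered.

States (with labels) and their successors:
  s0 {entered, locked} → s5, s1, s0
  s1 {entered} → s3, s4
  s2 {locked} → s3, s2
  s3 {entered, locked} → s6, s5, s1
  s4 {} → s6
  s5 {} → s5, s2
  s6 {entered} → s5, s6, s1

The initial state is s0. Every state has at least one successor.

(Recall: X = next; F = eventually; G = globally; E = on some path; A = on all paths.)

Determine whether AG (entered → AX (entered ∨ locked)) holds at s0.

States satisfying entered → AX (entered ∨ locked): {s2, s4, s5}.
States satisfying AG (entered → AX (entered ∨ locked)): ∅.
s0 is reachable from s0 and violates entered → AX (entered ∨ locked), so AG fails at s0.
s0 ∉ Sat(AG (entered → AX (entered ∨ locked))).

Does not hold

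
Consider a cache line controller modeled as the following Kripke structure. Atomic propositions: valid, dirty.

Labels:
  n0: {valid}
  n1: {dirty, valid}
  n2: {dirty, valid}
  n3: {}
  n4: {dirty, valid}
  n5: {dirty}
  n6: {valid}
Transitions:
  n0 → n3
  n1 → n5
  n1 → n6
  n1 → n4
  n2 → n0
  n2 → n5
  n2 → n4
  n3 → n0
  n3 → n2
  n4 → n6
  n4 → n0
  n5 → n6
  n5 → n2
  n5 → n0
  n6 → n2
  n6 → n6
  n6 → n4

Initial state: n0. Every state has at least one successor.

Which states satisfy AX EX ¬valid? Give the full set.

{n3}

States satisfying EX ¬valid: {n0, n1, n2}.
States satisfying AX EX ¬valid: {n3}.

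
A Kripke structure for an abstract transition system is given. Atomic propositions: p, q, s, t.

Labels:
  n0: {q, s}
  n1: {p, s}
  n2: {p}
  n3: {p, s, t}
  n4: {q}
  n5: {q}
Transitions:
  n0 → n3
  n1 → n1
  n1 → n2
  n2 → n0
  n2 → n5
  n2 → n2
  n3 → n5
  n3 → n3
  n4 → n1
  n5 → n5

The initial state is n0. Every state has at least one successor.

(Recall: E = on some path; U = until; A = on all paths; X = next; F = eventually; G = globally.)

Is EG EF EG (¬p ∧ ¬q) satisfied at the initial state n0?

States satisfying EF EG (¬p ∧ ¬q): ∅.
States satisfying EG EF EG (¬p ∧ ¬q): ∅.
No suitable path/successor from n0 witnesses the formula.
n0 ∉ Sat(EG EF EG (¬p ∧ ¬q)).

Violated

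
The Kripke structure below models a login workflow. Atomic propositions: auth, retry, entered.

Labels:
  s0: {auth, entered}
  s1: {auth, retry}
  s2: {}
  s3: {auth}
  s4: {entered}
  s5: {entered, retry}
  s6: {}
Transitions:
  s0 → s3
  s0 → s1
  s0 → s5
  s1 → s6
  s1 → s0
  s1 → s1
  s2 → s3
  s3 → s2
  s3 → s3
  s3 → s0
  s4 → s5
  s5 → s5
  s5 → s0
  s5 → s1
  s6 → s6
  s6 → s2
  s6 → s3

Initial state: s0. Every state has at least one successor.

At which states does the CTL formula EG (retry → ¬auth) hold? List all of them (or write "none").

States satisfying retry → ¬auth: {s0, s2, s3, s4, s5, s6}.
States satisfying EG (retry → ¬auth): {s0, s2, s3, s4, s5, s6}.

{s0, s2, s3, s4, s5, s6}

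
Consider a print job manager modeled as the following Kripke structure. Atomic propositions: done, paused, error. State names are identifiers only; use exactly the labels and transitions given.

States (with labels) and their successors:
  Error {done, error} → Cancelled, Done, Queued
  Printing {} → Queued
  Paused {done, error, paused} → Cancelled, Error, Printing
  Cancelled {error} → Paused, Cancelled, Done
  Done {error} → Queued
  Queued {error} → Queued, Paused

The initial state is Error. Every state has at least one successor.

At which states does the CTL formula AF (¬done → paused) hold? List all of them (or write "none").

States satisfying ¬done → paused: {Error, Paused}.
States satisfying AF (¬done → paused): {Error, Paused}.

{Error, Paused}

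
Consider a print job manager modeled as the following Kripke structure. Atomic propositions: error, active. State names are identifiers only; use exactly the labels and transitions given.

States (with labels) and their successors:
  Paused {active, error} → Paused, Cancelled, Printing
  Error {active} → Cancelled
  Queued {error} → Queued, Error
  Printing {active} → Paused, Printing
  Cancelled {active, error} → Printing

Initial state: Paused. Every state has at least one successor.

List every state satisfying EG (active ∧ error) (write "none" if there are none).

{Paused}

States satisfying active ∧ error: {Paused, Cancelled}.
States satisfying EG (active ∧ error): {Paused}.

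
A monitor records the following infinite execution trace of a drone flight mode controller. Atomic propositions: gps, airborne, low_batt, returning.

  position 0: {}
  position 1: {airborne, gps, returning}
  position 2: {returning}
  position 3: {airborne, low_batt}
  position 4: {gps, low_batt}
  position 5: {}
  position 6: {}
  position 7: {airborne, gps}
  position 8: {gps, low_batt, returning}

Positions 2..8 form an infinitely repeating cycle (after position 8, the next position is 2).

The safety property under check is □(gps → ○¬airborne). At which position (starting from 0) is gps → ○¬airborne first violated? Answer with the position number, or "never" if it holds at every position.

never

gps → ○¬airborne holds at every position 0..8, and those are all the positions the trace ever visits, so the invariant □(gps → ○¬airborne) is never violated.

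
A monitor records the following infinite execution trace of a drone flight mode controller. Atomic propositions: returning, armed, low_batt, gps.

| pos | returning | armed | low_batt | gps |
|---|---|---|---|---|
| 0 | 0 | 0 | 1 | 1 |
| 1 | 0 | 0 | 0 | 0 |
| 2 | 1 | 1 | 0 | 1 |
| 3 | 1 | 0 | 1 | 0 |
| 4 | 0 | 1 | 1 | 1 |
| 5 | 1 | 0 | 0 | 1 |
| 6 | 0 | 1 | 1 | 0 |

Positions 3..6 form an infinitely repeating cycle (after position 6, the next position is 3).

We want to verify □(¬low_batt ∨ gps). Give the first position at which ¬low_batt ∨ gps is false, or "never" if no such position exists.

3

Check ¬low_batt ∨ gps at each position in order: 0 ✓, 1 ✓, 2 ✓.
At position 3 the labels are {low_batt, returning}, so ¬low_batt ∨ gps is false there. This is the first violation.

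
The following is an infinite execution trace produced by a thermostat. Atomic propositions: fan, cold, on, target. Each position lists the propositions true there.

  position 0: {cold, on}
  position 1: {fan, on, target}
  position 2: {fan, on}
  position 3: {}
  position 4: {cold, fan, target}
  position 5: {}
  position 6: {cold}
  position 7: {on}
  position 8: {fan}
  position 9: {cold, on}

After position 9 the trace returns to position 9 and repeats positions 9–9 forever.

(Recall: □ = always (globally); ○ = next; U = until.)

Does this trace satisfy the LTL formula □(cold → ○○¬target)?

cold → ○○¬target holds at every position 0..9, and those are all positions ever visited, so □(cold → ○○¬target) holds.
Positions where cold holds: 0, 4, 6, 9.
Check ○○¬target at each: 0→ok, 4→ok, 6→ok, 9→ok.

Holds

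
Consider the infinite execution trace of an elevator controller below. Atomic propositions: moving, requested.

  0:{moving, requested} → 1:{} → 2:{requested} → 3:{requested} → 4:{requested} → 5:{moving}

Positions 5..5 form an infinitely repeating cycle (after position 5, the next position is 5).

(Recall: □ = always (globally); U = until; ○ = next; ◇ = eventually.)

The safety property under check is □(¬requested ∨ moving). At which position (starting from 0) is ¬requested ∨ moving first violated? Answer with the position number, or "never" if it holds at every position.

2

Check ¬requested ∨ moving at each position in order: 0 ✓, 1 ✓.
At position 2 the labels are {requested}, so ¬requested ∨ moving is false there. This is the first violation.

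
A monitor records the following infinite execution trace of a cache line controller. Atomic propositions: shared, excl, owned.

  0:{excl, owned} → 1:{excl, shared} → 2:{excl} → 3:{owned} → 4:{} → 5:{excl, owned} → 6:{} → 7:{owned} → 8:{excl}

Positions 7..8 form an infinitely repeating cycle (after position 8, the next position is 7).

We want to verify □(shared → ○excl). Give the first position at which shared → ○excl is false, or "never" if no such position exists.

never

shared → ○excl holds at every position 0..8, and those are all the positions the trace ever visits, so the invariant □(shared → ○excl) is never violated.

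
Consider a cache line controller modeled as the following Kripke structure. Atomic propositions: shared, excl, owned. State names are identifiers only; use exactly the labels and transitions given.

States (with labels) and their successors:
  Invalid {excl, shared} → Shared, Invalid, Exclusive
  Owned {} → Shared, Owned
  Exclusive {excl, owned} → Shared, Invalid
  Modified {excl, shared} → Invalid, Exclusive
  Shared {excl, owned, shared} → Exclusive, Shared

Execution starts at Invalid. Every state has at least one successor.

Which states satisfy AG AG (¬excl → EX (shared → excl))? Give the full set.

{Invalid, Owned, Exclusive, Modified, Shared}

States satisfying AG (¬excl → EX (shared → excl)): {Invalid, Owned, Exclusive, Modified, Shared}.
States satisfying AG AG (¬excl → EX (shared → excl)): {Invalid, Owned, Exclusive, Modified, Shared}.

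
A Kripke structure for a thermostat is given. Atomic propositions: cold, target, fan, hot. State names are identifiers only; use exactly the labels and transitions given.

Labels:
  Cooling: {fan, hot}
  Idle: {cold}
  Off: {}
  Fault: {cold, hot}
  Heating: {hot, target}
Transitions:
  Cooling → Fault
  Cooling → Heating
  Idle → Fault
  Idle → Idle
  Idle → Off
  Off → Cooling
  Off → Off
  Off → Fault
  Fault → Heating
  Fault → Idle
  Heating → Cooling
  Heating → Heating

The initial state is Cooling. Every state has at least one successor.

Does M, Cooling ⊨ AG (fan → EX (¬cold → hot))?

Holds

States satisfying fan → EX (¬cold → hot): {Cooling, Idle, Off, Fault, Heating}.
States satisfying AG (fan → EX (¬cold → hot)): {Cooling, Idle, Off, Fault, Heating}.
Every state reachable from Cooling satisfies fan → EX (¬cold → hot).
Cooling ∈ Sat(AG (fan → EX (¬cold → hot))).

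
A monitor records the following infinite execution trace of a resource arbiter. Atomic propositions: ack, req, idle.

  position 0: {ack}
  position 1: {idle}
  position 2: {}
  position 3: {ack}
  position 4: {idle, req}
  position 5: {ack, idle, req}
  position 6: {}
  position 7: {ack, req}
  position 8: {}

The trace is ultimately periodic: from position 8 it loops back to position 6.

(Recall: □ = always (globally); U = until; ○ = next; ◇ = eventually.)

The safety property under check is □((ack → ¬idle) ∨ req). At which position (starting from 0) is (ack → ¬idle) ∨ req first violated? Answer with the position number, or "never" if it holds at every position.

(ack → ¬idle) ∨ req holds at every position 0..8, and those are all the positions the trace ever visits, so the invariant □((ack → ¬idle) ∨ req) is never violated.

never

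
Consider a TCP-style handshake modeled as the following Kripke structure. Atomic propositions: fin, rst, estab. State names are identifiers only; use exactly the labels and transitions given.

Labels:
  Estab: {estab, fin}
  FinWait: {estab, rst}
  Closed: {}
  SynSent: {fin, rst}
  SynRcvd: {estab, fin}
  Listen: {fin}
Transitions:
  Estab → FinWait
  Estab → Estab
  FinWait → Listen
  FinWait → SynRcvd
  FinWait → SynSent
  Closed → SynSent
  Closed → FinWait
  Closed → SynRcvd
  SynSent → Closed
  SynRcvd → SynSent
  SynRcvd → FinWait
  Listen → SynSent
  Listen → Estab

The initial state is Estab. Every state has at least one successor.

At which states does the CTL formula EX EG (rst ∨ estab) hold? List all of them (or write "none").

{Estab, FinWait, Closed, SynRcvd, Listen}

States satisfying EG (rst ∨ estab): {Estab, FinWait, SynRcvd}.
States satisfying EX EG (rst ∨ estab): {Estab, FinWait, Closed, SynRcvd, Listen}.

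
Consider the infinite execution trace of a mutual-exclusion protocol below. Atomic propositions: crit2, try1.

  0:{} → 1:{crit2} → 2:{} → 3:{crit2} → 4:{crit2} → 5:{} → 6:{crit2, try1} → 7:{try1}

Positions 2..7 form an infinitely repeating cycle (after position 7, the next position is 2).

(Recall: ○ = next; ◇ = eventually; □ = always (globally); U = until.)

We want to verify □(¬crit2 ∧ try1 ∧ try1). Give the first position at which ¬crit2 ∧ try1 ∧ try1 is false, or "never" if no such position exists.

At position 0 the labels are {}, so ¬crit2 ∧ try1 ∧ try1 is false there. This is the first violation.

0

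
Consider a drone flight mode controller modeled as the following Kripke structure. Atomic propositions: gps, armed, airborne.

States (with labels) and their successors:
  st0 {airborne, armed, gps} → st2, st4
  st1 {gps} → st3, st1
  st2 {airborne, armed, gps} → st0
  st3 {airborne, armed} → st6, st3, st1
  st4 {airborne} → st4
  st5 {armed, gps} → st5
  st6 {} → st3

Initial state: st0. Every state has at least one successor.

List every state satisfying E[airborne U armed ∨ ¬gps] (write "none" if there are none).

States satisfying airborne: {st0, st2, st3, st4}.
States satisfying armed ∨ ¬gps: {st0, st2, st3, st4, st5, st6}.
States satisfying E[airborne U armed ∨ ¬gps]: {st0, st2, st3, st4, st5, st6}.

{st0, st2, st3, st4, st5, st6}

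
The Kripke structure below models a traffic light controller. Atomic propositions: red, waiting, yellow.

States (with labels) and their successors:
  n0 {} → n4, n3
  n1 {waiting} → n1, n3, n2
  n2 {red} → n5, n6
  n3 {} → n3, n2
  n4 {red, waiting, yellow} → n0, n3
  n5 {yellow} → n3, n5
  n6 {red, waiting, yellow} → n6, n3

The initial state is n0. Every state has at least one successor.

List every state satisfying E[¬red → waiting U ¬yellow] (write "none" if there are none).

{n0, n1, n2, n3, n4, n6}

States satisfying ¬red → waiting: {n1, n2, n4, n6}.
States satisfying ¬yellow: {n0, n1, n2, n3}.
States satisfying E[¬red → waiting U ¬yellow]: {n0, n1, n2, n3, n4, n6}.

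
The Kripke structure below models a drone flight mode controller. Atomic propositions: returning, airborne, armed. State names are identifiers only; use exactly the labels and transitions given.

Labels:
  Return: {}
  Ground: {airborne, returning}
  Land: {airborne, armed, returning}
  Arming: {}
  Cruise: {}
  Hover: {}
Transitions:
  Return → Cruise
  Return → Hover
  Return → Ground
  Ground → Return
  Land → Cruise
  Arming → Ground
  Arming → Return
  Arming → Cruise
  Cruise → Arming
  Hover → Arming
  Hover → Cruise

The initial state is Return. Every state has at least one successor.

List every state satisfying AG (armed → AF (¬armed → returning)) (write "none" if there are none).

States satisfying armed → AF (¬armed → returning): {Return, Ground, Land, Arming, Cruise, Hover}.
States satisfying AG (armed → AF (¬armed → returning)): {Return, Ground, Land, Arming, Cruise, Hover}.

{Return, Ground, Land, Arming, Cruise, Hover}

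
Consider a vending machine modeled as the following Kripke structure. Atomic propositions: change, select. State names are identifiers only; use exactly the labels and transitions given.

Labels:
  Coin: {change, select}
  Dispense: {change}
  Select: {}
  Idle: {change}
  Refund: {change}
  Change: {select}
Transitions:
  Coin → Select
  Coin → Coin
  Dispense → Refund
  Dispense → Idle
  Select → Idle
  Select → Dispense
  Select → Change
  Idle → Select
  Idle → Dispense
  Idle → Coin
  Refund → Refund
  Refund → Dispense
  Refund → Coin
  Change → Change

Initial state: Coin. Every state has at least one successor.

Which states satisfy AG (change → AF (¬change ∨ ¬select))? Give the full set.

States satisfying change → AF (¬change ∨ ¬select): {Dispense, Select, Idle, Refund, Change}.
States satisfying AG (change → AF (¬change ∨ ¬select)): {Change}.

{Change}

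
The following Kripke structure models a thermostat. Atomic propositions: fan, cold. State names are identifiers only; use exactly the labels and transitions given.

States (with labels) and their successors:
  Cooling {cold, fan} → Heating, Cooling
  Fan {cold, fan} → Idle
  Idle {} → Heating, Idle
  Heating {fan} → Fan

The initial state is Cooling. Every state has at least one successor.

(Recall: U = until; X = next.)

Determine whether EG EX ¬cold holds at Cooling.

States satisfying EX ¬cold: {Cooling, Fan, Idle}.
States satisfying EG EX ¬cold: {Cooling, Fan, Idle}.
Cooling ∈ Sat(EG EX ¬cold).

Yes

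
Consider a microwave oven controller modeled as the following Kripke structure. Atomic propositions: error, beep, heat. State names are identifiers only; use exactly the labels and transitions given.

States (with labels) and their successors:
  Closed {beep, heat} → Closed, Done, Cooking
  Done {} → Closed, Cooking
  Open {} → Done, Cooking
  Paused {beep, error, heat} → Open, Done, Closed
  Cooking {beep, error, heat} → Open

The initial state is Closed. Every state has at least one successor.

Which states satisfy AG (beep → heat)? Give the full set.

{Closed, Done, Open, Paused, Cooking}

States satisfying beep → heat: {Closed, Done, Open, Paused, Cooking}.
States satisfying AG (beep → heat): {Closed, Done, Open, Paused, Cooking}.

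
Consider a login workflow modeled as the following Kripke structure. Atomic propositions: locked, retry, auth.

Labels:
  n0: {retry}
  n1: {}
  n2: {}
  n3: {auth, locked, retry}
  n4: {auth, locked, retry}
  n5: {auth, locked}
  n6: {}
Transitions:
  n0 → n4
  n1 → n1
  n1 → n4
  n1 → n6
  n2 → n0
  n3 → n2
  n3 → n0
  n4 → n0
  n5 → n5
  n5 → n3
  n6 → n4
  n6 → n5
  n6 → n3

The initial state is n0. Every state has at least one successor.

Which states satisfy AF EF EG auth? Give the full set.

{n1, n5, n6}

States satisfying EF EG auth: {n1, n5, n6}.
States satisfying AF EF EG auth: {n1, n5, n6}.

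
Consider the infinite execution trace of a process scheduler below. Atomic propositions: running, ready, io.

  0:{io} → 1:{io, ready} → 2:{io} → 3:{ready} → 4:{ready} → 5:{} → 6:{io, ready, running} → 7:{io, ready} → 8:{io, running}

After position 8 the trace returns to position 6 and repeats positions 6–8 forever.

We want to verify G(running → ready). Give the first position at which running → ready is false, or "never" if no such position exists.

8

Check running → ready at each position in order: 0 ✓, 1 ✓, 2 ✓, 3 ✓, 4 ✓, 5 ✓, 6 ✓, 7 ✓.
At position 8 the labels are {io, running}, so running → ready is false there. This is the first violation.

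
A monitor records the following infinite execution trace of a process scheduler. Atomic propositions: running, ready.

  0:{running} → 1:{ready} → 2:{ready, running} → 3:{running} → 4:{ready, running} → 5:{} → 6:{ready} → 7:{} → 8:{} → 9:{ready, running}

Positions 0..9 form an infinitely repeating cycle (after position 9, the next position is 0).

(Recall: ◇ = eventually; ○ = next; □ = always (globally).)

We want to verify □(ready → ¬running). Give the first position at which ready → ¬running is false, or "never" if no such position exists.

Check ready → ¬running at each position in order: 0 ✓, 1 ✓.
At position 2 the labels are {ready, running}, so ready → ¬running is false there. This is the first violation.

2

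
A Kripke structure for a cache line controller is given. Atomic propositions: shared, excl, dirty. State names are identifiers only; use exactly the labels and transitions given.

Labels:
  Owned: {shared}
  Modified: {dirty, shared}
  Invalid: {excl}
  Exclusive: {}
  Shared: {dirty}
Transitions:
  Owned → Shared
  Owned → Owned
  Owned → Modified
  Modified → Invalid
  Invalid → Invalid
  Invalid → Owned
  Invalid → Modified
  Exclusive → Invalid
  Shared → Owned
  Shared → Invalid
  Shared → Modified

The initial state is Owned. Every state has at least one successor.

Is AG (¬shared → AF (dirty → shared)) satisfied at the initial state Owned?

States satisfying ¬shared → AF (dirty → shared): {Owned, Modified, Invalid, Exclusive, Shared}.
States satisfying AG (¬shared → AF (dirty → shared)): {Owned, Modified, Invalid, Exclusive, Shared}.
Every state reachable from Owned satisfies ¬shared → AF (dirty → shared).
Owned ∈ Sat(AG (¬shared → AF (dirty → shared))).

Holds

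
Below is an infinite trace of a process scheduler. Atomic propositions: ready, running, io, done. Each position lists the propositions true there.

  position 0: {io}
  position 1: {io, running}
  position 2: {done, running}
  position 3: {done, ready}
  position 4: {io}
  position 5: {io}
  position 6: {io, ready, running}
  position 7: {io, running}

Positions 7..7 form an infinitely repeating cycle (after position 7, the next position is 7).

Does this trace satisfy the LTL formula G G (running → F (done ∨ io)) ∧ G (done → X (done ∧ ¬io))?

Violated

G (running → F (done ∨ io)) holds at every position 0..7, and those are all positions ever visited, so G G (running → F (done ∨ io)) holds.
done → X (done ∧ ¬io) must hold at every position from 0 onward. It fails at position 3, so G (done → X (done ∧ ¬io)) is false.
Positions where done holds: 2, 3.
Check X (done ∧ ¬io) at each: 2→ok, 3→fails.
At position 0: G G (running → F (done ∨ io)) is true; G (done → X (done ∧ ¬io)) is false; so G G (running → F (done ∨ io)) ∧ G (done → X (done ∧ ¬io)) is false.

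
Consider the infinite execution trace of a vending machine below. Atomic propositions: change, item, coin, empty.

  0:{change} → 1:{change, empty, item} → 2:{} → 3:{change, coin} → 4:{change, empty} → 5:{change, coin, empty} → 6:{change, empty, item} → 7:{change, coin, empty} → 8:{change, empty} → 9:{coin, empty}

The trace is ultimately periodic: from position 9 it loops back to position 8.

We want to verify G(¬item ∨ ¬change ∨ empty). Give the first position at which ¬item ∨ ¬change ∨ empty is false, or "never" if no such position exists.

never

¬item ∨ ¬change ∨ empty holds at every position 0..9, and those are all the positions the trace ever visits, so the invariant G(¬item ∨ ¬change ∨ empty) is never violated.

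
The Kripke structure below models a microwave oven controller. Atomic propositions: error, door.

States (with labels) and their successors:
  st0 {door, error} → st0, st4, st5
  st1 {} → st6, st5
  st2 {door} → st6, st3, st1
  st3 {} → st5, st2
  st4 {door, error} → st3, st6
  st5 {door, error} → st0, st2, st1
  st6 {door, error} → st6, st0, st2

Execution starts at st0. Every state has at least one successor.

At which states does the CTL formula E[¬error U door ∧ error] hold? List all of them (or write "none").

{st0, st1, st2, st3, st4, st5, st6}

States satisfying ¬error: {st1, st2, st3}.
States satisfying door ∧ error: {st0, st4, st5, st6}.
States satisfying E[¬error U door ∧ error]: {st0, st1, st2, st3, st4, st5, st6}.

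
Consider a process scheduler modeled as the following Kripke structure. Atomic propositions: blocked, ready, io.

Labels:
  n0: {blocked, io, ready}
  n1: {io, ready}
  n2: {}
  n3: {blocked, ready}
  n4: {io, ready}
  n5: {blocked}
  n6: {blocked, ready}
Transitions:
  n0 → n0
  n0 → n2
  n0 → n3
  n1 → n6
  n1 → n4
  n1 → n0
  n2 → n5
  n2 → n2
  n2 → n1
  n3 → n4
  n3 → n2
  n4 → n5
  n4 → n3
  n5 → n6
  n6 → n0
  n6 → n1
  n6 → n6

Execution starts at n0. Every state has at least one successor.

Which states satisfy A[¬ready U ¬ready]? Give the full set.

States satisfying ¬ready: {n2, n5}.
States satisfying A[¬ready U ¬ready]: {n2, n5}.

{n2, n5}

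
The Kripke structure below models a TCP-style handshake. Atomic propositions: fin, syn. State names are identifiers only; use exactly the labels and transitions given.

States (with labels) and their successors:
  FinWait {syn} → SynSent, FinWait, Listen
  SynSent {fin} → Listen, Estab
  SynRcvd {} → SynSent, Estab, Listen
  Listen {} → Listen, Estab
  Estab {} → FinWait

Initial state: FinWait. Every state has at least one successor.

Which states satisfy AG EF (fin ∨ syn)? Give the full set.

{FinWait, SynSent, SynRcvd, Listen, Estab}

States satisfying EF (fin ∨ syn): {FinWait, SynSent, SynRcvd, Listen, Estab}.
States satisfying AG EF (fin ∨ syn): {FinWait, SynSent, SynRcvd, Listen, Estab}.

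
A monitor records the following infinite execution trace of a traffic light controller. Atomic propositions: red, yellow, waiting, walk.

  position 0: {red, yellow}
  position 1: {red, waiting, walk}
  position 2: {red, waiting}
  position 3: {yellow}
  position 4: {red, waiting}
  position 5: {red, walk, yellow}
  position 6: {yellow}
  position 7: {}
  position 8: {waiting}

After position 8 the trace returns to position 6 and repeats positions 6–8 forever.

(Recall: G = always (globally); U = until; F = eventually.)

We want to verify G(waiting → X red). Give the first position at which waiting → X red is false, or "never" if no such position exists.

Check waiting → X red at each position in order: 0 ✓, 1 ✓.
At position 2 the labels are {red, waiting} and the next position 3 has {yellow}, so waiting → X red is false there. This is the first violation.

2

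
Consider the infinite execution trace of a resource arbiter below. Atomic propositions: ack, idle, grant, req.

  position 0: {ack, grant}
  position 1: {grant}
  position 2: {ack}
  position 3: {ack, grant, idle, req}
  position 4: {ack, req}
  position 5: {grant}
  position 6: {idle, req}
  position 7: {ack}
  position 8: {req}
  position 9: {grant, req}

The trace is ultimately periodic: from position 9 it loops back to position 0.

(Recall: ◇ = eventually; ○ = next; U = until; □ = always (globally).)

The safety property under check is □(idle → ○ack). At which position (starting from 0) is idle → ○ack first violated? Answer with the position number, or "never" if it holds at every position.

idle → ○ack holds at every position 0..9, and those are all the positions the trace ever visits, so the invariant □(idle → ○ack) is never violated.

never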